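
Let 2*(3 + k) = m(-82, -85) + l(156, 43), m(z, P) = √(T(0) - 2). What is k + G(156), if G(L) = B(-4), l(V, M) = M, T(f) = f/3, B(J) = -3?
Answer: 31/2 + I*√2/2 ≈ 15.5 + 0.70711*I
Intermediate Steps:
T(f) = f/3 (T(f) = f*(⅓) = f/3)
m(z, P) = I*√2 (m(z, P) = √((⅓)*0 - 2) = √(0 - 2) = √(-2) = I*√2)
G(L) = -3
k = 37/2 + I*√2/2 (k = -3 + (I*√2 + 43)/2 = -3 + (43 + I*√2)/2 = -3 + (43/2 + I*√2/2) = 37/2 + I*√2/2 ≈ 18.5 + 0.70711*I)
k + G(156) = (37/2 + I*√2/2) - 3 = 31/2 + I*√2/2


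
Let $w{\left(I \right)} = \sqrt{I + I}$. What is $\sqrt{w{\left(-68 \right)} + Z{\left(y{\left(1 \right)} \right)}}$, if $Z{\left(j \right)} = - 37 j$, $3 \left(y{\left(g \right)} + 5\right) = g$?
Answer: $\frac{\sqrt{1554 + 18 i \sqrt{34}}}{3} \approx 13.148 + 0.44349 i$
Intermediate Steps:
$y{\left(g \right)} = -5 + \frac{g}{3}$
$w{\left(I \right)} = \sqrt{2} \sqrt{I}$ ($w{\left(I \right)} = \sqrt{2 I} = \sqrt{2} \sqrt{I}$)
$\sqrt{w{\left(-68 \right)} + Z{\left(y{\left(1 \right)} \right)}} = \sqrt{\sqrt{2} \sqrt{-68} - 37 \left(-5 + \frac{1}{3} \cdot 1\right)} = \sqrt{\sqrt{2} \cdot 2 i \sqrt{17} - 37 \left(-5 + \frac{1}{3}\right)} = \sqrt{2 i \sqrt{34} - - \frac{518}{3}} = \sqrt{2 i \sqrt{34} + \frac{518}{3}} = \sqrt{\frac{518}{3} + 2 i \sqrt{34}}$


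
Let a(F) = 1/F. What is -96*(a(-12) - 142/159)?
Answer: 4968/53 ≈ 93.736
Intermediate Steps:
-96*(a(-12) - 142/159) = -96*(1/(-12) - 142/159) = -96*(-1/12 - 142*1/159) = -96*(-1/12 - 142/159) = -96*(-207/212) = 4968/53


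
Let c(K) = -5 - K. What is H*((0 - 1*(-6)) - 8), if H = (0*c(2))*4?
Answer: 0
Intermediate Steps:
H = 0 (H = (0*(-5 - 1*2))*4 = (0*(-5 - 2))*4 = (0*(-7))*4 = 0*4 = 0)
H*((0 - 1*(-6)) - 8) = 0*((0 - 1*(-6)) - 8) = 0*((0 + 6) - 8) = 0*(6 - 8) = 0*(-2) = 0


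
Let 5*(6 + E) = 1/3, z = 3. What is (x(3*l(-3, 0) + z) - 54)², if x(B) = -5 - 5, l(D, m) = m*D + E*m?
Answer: 4096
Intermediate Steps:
E = -89/15 (E = -6 + (⅕)/3 = -6 + (⅕)*(⅓) = -6 + 1/15 = -89/15 ≈ -5.9333)
l(D, m) = -89*m/15 + D*m (l(D, m) = m*D - 89*m/15 = D*m - 89*m/15 = -89*m/15 + D*m)
x(B) = -10
(x(3*l(-3, 0) + z) - 54)² = (-10 - 54)² = (-64)² = 4096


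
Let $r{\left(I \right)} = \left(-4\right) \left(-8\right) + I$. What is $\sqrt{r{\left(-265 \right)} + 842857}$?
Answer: $8 \sqrt{13166} \approx 917.95$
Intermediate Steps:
$r{\left(I \right)} = 32 + I$
$\sqrt{r{\left(-265 \right)} + 842857} = \sqrt{\left(32 - 265\right) + 842857} = \sqrt{-233 + 842857} = \sqrt{842624} = 8 \sqrt{13166}$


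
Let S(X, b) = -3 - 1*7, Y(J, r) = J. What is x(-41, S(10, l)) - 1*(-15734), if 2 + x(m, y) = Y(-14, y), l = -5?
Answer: 15718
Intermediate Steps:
S(X, b) = -10 (S(X, b) = -3 - 7 = -10)
x(m, y) = -16 (x(m, y) = -2 - 14 = -16)
x(-41, S(10, l)) - 1*(-15734) = -16 - 1*(-15734) = -16 + 15734 = 15718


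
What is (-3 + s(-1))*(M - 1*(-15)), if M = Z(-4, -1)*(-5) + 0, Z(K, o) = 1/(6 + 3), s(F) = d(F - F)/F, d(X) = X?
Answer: -130/3 ≈ -43.333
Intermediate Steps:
s(F) = 0 (s(F) = (F - F)/F = 0/F = 0)
Z(K, o) = ⅑ (Z(K, o) = 1/9 = ⅑)
M = -5/9 (M = (⅑)*(-5) + 0 = -5/9 + 0 = -5/9 ≈ -0.55556)
(-3 + s(-1))*(M - 1*(-15)) = (-3 + 0)*(-5/9 - 1*(-15)) = -3*(-5/9 + 15) = -3*130/9 = -130/3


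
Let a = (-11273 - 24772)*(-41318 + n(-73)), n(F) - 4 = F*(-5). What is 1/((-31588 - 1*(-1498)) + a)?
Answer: 1/1475976615 ≈ 6.7752e-10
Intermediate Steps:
n(F) = 4 - 5*F (n(F) = 4 + F*(-5) = 4 - 5*F)
a = 1476006705 (a = (-11273 - 24772)*(-41318 + (4 - 5*(-73))) = -36045*(-41318 + (4 + 365)) = -36045*(-41318 + 369) = -36045*(-40949) = 1476006705)
1/((-31588 - 1*(-1498)) + a) = 1/((-31588 - 1*(-1498)) + 1476006705) = 1/((-31588 + 1498) + 1476006705) = 1/(-30090 + 1476006705) = 1/1475976615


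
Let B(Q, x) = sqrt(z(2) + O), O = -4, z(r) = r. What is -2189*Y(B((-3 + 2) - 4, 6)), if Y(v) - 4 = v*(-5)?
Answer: -8756 + 10945*I*sqrt(2) ≈ -8756.0 + 15479.0*I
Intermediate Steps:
B(Q, x) = I*sqrt(2) (B(Q, x) = sqrt(2 - 4) = sqrt(-2) = I*sqrt(2))
Y(v) = 4 - 5*v (Y(v) = 4 + v*(-5) = 4 - 5*v)
-2189*Y(B((-3 + 2) - 4, 6)) = -2189*(4 - 5*I*sqrt(2)) = -8756 + 10945*I*sqrt(2)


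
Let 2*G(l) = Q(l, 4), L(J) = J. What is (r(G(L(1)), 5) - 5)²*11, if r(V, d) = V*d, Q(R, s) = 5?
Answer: 2475/4 ≈ 618.75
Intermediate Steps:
G(l) = 5/2 (G(l) = (½)*5 = 5/2)
(r(G(L(1)), 5) - 5)²*11 = ((5/2)*5 - 5)²*11 = (25/2 - 5)²*11 = (15/2)²*11 = (225/4)*11 = 2475/4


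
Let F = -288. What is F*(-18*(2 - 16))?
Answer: -72576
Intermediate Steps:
F*(-18*(2 - 16)) = -(-5184)*(2 - 16) = -(-5184)*(-14) = -288*252 = -72576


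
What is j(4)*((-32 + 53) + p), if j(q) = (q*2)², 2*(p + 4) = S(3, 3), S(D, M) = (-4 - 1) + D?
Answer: 1024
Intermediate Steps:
S(D, M) = -5 + D
p = -5 (p = -4 + (-5 + 3)/2 = -4 + (½)*(-2) = -4 - 1 = -5)
j(q) = 4*q² (j(q) = (2*q)² = 4*q²)
j(4)*((-32 + 53) + p) = (4*4²)*((-32 + 53) - 5) = (4*16)*(21 - 5) = 64*16 = 1024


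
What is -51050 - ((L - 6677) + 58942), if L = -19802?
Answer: -83513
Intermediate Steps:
-51050 - ((L - 6677) + 58942) = -51050 - ((-19802 - 6677) + 58942) = -51050 - (-26479 + 58942) = -51050 - 1*32463 = -51050 - 32463 = -83513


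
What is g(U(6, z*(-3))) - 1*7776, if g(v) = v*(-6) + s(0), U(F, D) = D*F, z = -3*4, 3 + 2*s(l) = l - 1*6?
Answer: -18153/2 ≈ -9076.5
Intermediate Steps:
s(l) = -9/2 + l/2 (s(l) = -3/2 + (l - 1*6)/2 = -3/2 + (l - 6)/2 = -3/2 + (-6 + l)/2 = -3/2 + (-3 + l/2) = -9/2 + l/2)
z = -12
g(v) = -9/2 - 6*v (g(v) = v*(-6) + (-9/2 + (½)*0) = -6*v + (-9/2 + 0) = -6*v - 9/2 = -9/2 - 6*v)
g(U(6, z*(-3))) - 1*7776 = (-9/2 - 6*(-12*(-3))*6) - 1*7776 = (-9/2 - 216*6) - 7776 = (-9/2 - 6*216) - 7776 = (-9/2 - 1296) - 7776 = -2601/2 - 7776 = -18153/2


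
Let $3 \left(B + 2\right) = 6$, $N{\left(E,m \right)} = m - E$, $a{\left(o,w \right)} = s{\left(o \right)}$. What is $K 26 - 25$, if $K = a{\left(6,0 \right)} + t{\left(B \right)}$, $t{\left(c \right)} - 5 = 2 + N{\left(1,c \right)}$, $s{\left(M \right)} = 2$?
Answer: $183$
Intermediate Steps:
$a{\left(o,w \right)} = 2$
$B = 0$ ($B = -2 + \frac{1}{3} \cdot 6 = -2 + 2 = 0$)
$t{\left(c \right)} = 6 + c$ ($t{\left(c \right)} = 5 + \left(2 + \left(c - 1\right)\right) = 5 + \left(2 + \left(-1 + c\right)\right) = 5 + \left(1 + c\right) = 6 + c$)
$K = 8$ ($K = 2 + \left(6 + 0\right) = 2 + 6 = 8$)
$K 26 - 25 = 8 \cdot 26 - 25 = 208 - 25 = 183$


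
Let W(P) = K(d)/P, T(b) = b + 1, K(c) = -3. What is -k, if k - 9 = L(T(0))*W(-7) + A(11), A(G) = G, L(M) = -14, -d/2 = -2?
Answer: -14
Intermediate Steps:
d = 4 (d = -2*(-2) = 4)
T(b) = 1 + b
W(P) = -3/P
k = 14 (k = 9 + (-(-42)/(-7) + 11) = 9 + (-(-42)*(-1)/7 + 11) = 9 + (-14*3/7 + 11) = 9 + (-6 + 11) = 9 + 5 = 14)
-k = -1*14 = -14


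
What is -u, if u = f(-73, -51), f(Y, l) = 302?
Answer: -302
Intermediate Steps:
u = 302
-u = -1*302 = -302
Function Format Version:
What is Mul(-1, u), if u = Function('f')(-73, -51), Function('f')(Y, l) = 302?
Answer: -302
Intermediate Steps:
u = 302
Mul(-1, u) = Mul(-1, 302) = -302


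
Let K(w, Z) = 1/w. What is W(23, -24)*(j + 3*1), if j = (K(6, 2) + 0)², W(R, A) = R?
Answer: 2507/36 ≈ 69.639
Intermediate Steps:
j = 1/36 (j = (1/6 + 0)² = (⅙ + 0)² = (⅙)² = 1/36 ≈ 0.027778)
W(23, -24)*(j + 3*1) = 23*(1/36 + 3*1) = 23*(1/36 + 3) = 23*(109/36) = 2507/36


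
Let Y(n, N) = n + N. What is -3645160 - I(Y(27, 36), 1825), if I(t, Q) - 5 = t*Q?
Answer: -3760140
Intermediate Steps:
Y(n, N) = N + n
I(t, Q) = 5 + Q*t (I(t, Q) = 5 + t*Q = 5 + Q*t)
-3645160 - I(Y(27, 36), 1825) = -3645160 - (5 + 1825*(36 + 27)) = -3645160 - (5 + 1825*63) = -3645160 - (5 + 114975) = -3645160 - 1*114980 = -3645160 - 114980 = -3760140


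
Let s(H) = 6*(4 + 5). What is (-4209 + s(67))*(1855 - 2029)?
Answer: 722970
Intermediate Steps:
s(H) = 54 (s(H) = 6*9 = 54)
(-4209 + s(67))*(1855 - 2029) = (-4209 + 54)*(1855 - 2029) = -4155*(-174) = 722970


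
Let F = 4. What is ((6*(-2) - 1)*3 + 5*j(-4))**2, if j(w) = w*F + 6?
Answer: 7921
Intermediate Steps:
j(w) = 6 + 4*w (j(w) = w*4 + 6 = 4*w + 6 = 6 + 4*w)
((6*(-2) - 1)*3 + 5*j(-4))**2 = ((6*(-2) - 1)*3 + 5*(6 + 4*(-4)))**2 = ((-12 - 1)*3 + 5*(6 - 16))**2 = (-13*3 + 5*(-10))**2 = (-39 - 50)**2 = (-89)**2 = 7921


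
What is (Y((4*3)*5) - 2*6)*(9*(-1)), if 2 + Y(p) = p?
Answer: -414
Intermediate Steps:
Y(p) = -2 + p
(Y((4*3)*5) - 2*6)*(9*(-1)) = ((-2 + (4*3)*5) - 2*6)*(9*(-1)) = ((-2 + 12*5) - 12)*(-9) = ((-2 + 60) - 12)*(-9) = (58 - 12)*(-9) = 46*(-9) = -414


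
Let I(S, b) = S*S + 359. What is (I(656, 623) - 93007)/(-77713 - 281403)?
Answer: -84422/89779 ≈ -0.94033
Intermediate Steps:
I(S, b) = 359 + S**2 (I(S, b) = S**2 + 359 = 359 + S**2)
(I(656, 623) - 93007)/(-77713 - 281403) = ((359 + 656**2) - 93007)/(-77713 - 281403) = ((359 + 430336) - 93007)/(-359116) = (430695 - 93007)*(-1/359116) = 337688*(-1/359116) = -84422/89779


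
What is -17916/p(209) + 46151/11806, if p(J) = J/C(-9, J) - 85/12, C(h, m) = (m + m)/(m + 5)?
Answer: -2482860503/14155394 ≈ -175.40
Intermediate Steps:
C(h, m) = 2*m/(5 + m) (C(h, m) = (2*m)/(5 + m) = 2*m/(5 + m))
p(J) = -55/12 + J/2 (p(J) = J/((2*J/(5 + J))) - 85/12 = J*((5 + J)/(2*J)) - 85*1/12 = (5/2 + J/2) - 85/12 = -55/12 + J/2)
-17916/p(209) + 46151/11806 = -17916/(-55/12 + (1/2)*209) + 46151/11806 = -17916/(-55/12 + 209/2) + 46151*(1/11806) = -17916/1199/12 + 46151/11806 = -17916*12/1199 + 46151/11806 = -214992/1199 + 46151/11806 = -2482860503/14155394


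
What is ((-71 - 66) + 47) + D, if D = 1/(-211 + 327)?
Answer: -10439/116 ≈ -89.991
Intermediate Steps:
D = 1/116 ≈ 0.0086207
((-71 - 66) + 47) + D = ((-71 - 66) + 47) + 1/116 = (-137 + 47) + 1/116 = -90 + 1/116 = -10439/116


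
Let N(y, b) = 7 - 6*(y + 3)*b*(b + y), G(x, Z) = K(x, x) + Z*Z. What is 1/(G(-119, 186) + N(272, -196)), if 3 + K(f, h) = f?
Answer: 1/24612881 ≈ 4.0629e-8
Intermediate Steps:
K(f, h) = -3 + f
G(x, Z) = -3 + x + Z² (G(x, Z) = (-3 + x) + Z*Z = (-3 + x) + Z² = -3 + x + Z²)
N(y, b) = 7 - 6*b*(3 + y)*(b + y) (N(y, b) = 7 - 6*(3 + y)*b*(b + y) = 7 - 6*b*(3 + y)*(b + y))
1/(G(-119, 186) + N(272, -196)) = 1/((-3 - 119 + 186²) + (7 - 18*(-196)² - 18*(-196)*272 - 6*(-196)*272² - 6*272*(-196)²)) = 1/((-3 - 119 + 34596) + (7 - 18*38416 + 959616 - 6*(-196)*73984 - 6*272*38416)) = 1/(34474 + (7 - 691488 + 959616 + 87005184 - 62694912)) = 1/(34474 + 24578407) = 1/24612881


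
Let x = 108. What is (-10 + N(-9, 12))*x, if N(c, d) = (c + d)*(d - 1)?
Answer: 2484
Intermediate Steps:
N(c, d) = (-1 + d)*(c + d) (N(c, d) = (c + d)*(-1 + d) = (-1 + d)*(c + d))
(-10 + N(-9, 12))*x = (-10 + (12² - 1*(-9) - 1*12 - 9*12))*108 = (-10 + (144 + 9 - 12 - 108))*108 = (-10 + 33)*108 = 23*108 = 2484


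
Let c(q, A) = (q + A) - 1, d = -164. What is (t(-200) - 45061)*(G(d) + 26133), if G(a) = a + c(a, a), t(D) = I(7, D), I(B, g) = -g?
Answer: -1150236040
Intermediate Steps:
c(q, A) = -1 + A + q (c(q, A) = (A + q) - 1 = -1 + A + q)
t(D) = -D
G(a) = -1 + 3*a (G(a) = a + (-1 + a + a) = a + (-1 + 2*a) = -1 + 3*a)
(t(-200) - 45061)*(G(d) + 26133) = (-1*(-200) - 45061)*((-1 + 3*(-164)) + 26133) = (200 - 45061)*((-1 - 492) + 26133) = -44861*(-493 + 26133) = -44861*25640 = -1150236040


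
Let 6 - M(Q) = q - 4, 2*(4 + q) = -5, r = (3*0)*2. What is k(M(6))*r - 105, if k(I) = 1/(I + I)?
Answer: -105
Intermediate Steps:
r = 0 (r = 0*2 = 0)
q = -13/2 (q = -4 + (½)*(-5) = -4 - 5/2 = -13/2 ≈ -6.5000)
M(Q) = 33/2 (M(Q) = 6 - (-13/2 - 4) = 6 - 1*(-21/2) = 6 + 21/2 = 33/2)
k(I) = 1/(2*I)
k(M(6))*r - 105 = (1/(2*(33/2)))*0 - 105 = ((½)*(2/33))*0 - 105 = (1/33)*0 - 105 = 0 - 105 = -105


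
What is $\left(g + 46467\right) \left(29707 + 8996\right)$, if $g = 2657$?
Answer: $1901246172$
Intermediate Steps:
$\left(g + 46467\right) \left(29707 + 8996\right) = \left(2657 + 46467\right) \left(29707 + 8996\right) = 49124 \cdot 38703 = 1901246172$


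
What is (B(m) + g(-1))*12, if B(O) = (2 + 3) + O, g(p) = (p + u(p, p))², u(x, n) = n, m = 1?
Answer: 120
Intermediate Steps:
g(p) = 4*p² (g(p) = (p + p)² = (2*p)² = 4*p²)
B(O) = 5 + O
(B(m) + g(-1))*12 = ((5 + 1) + 4*(-1)²)*12 = (6 + 4*1)*12 = (6 + 4)*12 = 10*12 = 120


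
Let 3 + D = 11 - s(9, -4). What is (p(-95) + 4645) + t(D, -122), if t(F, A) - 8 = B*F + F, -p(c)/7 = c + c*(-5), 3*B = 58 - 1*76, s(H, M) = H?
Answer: 1998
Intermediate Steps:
D = -1 (D = -3 + (11 - 1*9) = -3 + (11 - 9) = -3 + 2 = -1)
B = -6 (B = (58 - 1*76)/3 = (58 - 76)/3 = (⅓)*(-18) = -6)
p(c) = 28*c (p(c) = -7*(c + c*(-5)) = -7*(c - 5*c) = -(-28)*c = 28*c)
t(F, A) = 8 - 5*F (t(F, A) = 8 + (-6*F + F) = 8 - 5*F)
(p(-95) + 4645) + t(D, -122) = (28*(-95) + 4645) + (8 - 5*(-1)) = (-2660 + 4645) + (8 + 5) = 1985 + 13 = 1998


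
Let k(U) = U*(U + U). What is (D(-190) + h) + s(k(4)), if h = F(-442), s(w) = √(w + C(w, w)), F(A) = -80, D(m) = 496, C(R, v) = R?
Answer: 424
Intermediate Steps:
k(U) = 2*U² (k(U) = U*(2*U) = 2*U²)
s(w) = √2*√w (s(w) = √(w + w) = √(2*w) = √2*√w)
h = -80
(D(-190) + h) + s(k(4)) = (496 - 80) + √2*√(2*4²) = 416 + √2*√(2*16) = 416 + √2*√32 = 416 + √2*(4*√2) = 416 + 8 = 424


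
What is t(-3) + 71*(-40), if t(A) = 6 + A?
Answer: -2837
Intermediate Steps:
t(-3) + 71*(-40) = (6 - 3) + 71*(-40) = 3 - 2840 = -2837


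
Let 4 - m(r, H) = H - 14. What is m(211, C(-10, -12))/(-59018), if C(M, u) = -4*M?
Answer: 11/29509 ≈ 0.00037277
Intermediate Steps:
m(r, H) = 18 - H (m(r, H) = 4 - (H - 14) = 4 - (-14 + H) = 4 + (14 - H) = 18 - H)
m(211, C(-10, -12))/(-59018) = (18 - (-4)*(-10))/(-59018) = (18 - 1*40)*(-1/59018) = (18 - 40)*(-1/59018) = -22*(-1/59018) = 11/29509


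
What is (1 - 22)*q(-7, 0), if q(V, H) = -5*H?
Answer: 0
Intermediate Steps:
(1 - 22)*q(-7, 0) = (1 - 22)*(-5*0) = -21*0 = 0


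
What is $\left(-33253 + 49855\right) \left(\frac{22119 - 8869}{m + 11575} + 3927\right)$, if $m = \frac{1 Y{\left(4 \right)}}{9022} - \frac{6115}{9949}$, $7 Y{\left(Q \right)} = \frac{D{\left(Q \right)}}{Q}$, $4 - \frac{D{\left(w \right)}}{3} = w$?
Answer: $\frac{125162437704179}{1919226} \approx 6.5215 \cdot 10^{7}$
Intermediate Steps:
$D{\left(w \right)} = 12 - 3 w$
$Y{\left(Q \right)} = \frac{12 - 3 Q}{7 Q}$ ($Y{\left(Q \right)} = \frac{\left(12 - 3 Q\right) \frac{1}{Q}}{7} = \frac{\frac{1}{Q} \left(12 - 3 Q\right)}{7} = \frac{12 - 3 Q}{7 Q}$)
$m = - \frac{6115}{9949}$ ($m = \frac{1 \frac{3 \left(4 - 4\right)}{7 \cdot 4}}{9022} - \frac{6115}{9949} = 1 \cdot \frac{3}{7} \cdot \frac{1}{4} \left(4 - 4\right) \frac{1}{9022} - \frac{6115}{9949} = 1 \cdot \frac{3}{7} \cdot \frac{1}{4} \cdot 0 \cdot \frac{1}{9022} - \frac{6115}{9949} = 1 \cdot 0 \cdot \frac{1}{9022} - \frac{6115}{9949} = 0 \cdot \frac{1}{9022} - \frac{6115}{9949} = 0 - \frac{6115}{9949} = - \frac{6115}{9949} \approx -0.61463$)
$\left(-33253 + 49855\right) \left(\frac{22119 - 8869}{m + 11575} + 3927\right) = \left(-33253 + 49855\right) \left(\frac{22119 - 8869}{- \frac{6115}{9949} + 11575} + 3927\right) = 16602 \left(\frac{13250}{\frac{115153560}{9949}} + 3927\right) = 16602 \left(13250 \cdot \frac{9949}{115153560} + 3927\right) = 16602 \left(\frac{13182425}{11515356} + 3927\right) = 16602 \cdot \frac{45233985437}{11515356} = \frac{125162437704179}{1919226}$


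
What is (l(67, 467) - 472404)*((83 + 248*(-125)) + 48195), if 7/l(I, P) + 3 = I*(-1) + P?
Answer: -3240391814918/397 ≈ -8.1622e+9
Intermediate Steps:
l(I, P) = 7/(-3 + P - I) (l(I, P) = 7/(-3 + (I*(-1) + P)) = 7/(-3 + (-I + P)) = 7/(-3 + (P - I)) = 7/(-3 + P - I))
(l(67, 467) - 472404)*((83 + 248*(-125)) + 48195) = (-7/(3 + 67 - 1*467) - 472404)*((83 + 248*(-125)) + 48195) = (-7/(3 + 67 - 467) - 472404)*((83 - 31000) + 48195) = (-7/(-397) - 472404)*(-30917 + 48195) = (-7*(-1/397) - 472404)*17278 = (7/397 - 472404)*17278 = -187544381/397*17278 = -3240391814918/397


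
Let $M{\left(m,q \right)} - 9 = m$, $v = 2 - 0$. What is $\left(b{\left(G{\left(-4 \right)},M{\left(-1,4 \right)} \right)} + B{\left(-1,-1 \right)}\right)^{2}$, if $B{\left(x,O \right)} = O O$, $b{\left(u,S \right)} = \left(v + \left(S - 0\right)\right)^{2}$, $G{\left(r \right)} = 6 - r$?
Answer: $10201$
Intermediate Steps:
$v = 2$ ($v = 2 + 0 = 2$)
$M{\left(m,q \right)} = 9 + m$
$b{\left(u,S \right)} = \left(2 + S\right)^{2}$ ($b{\left(u,S \right)} = \left(2 + \left(S - 0\right)\right)^{2} = \left(2 + \left(S + 0\right)\right)^{2} = \left(2 + S\right)^{2}$)
$B{\left(x,O \right)} = O^{2}$
$\left(b{\left(G{\left(-4 \right)},M{\left(-1,4 \right)} \right)} + B{\left(-1,-1 \right)}\right)^{2} = \left(\left(2 + \left(9 - 1\right)\right)^{2} + \left(-1\right)^{2}\right)^{2} = \left(\left(2 + 8\right)^{2} + 1\right)^{2} = \left(10^{2} + 1\right)^{2} = \left(100 + 1\right)^{2} = 101^{2} = 10201$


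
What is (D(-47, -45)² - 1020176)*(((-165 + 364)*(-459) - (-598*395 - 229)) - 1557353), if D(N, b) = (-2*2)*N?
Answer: 1390833916160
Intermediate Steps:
D(N, b) = -4*N
(D(-47, -45)² - 1020176)*(((-165 + 364)*(-459) - (-598*395 - 229)) - 1557353) = ((-4*(-47))² - 1020176)*(((-165 + 364)*(-459) - (-598*395 - 229)) - 1557353) = (188² - 1020176)*((199*(-459) - (-236210 - 229)) - 1557353) = (35344 - 1020176)*((-91341 - 1*(-236439)) - 1557353) = -984832*((-91341 + 236439) - 1557353) = -984832*(145098 - 1557353) = -984832*(-1412255) = 1390833916160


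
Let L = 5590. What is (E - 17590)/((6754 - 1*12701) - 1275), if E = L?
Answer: 6000/3611 ≈ 1.6616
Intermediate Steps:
E = 5590
(E - 17590)/((6754 - 1*12701) - 1275) = (5590 - 17590)/((6754 - 1*12701) - 1275) = -12000/((6754 - 12701) - 1275) = -12000/(-5947 - 1275) = -12000/(-7222) = -12000*(-1/7222) = 6000/3611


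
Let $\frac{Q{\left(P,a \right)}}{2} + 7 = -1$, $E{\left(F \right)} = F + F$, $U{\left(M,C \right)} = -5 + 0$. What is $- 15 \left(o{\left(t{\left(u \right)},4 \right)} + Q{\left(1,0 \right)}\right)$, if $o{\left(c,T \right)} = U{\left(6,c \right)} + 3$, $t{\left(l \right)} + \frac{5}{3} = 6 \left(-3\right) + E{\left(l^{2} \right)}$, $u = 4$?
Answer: $270$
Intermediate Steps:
$U{\left(M,C \right)} = -5$
$E{\left(F \right)} = 2 F$
$Q{\left(P,a \right)} = -16$ ($Q{\left(P,a \right)} = -14 + 2 \left(-1\right) = -14 - 2 = -16$)
$t{\left(l \right)} = - \frac{59}{3} + 2 l^{2}$ ($t{\left(l \right)} = - \frac{5}{3} + \left(6 \left(-3\right) + 2 l^{2}\right) = - \frac{5}{3} + \left(-18 + 2 l^{2}\right) = - \frac{59}{3} + 2 l^{2}$)
$o{\left(c,T \right)} = -2$ ($o{\left(c,T \right)} = -5 + 3 = -2$)
$- 15 \left(o{\left(t{\left(u \right)},4 \right)} + Q{\left(1,0 \right)}\right) = - 15 \left(-2 - 16\right) = \left(-15\right) \left(-18\right) = 270$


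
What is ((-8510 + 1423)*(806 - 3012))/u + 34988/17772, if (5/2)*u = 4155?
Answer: 3859780720/410237 ≈ 9408.7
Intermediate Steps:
u = 1662 (u = (⅖)*4155 = 1662)
((-8510 + 1423)*(806 - 3012))/u + 34988/17772 = ((-8510 + 1423)*(806 - 3012))/1662 + 34988/17772 = -7087*(-2206)*(1/1662) + 34988*(1/17772) = 15633922*(1/1662) + 8747/4443 = 7816961/831 + 8747/4443 = 3859780720/410237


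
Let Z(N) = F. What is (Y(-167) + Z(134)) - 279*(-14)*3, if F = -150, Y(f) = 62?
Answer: 11630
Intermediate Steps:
Z(N) = -150
(Y(-167) + Z(134)) - 279*(-14)*3 = (62 - 150) - 279*(-14)*3 = -88 + 3906*3 = -88 + 11718 = 11630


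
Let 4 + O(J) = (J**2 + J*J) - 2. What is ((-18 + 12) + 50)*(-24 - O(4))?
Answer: -2200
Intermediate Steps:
O(J) = -6 + 2*J**2 (O(J) = -4 + ((J**2 + J*J) - 2) = -4 + ((J**2 + J**2) - 2) = -4 + (2*J**2 - 2) = -4 + (-2 + 2*J**2) = -6 + 2*J**2)
((-18 + 12) + 50)*(-24 - O(4)) = ((-18 + 12) + 50)*(-24 - (-6 + 2*4**2)) = (-6 + 50)*(-24 - (-6 + 2*16)) = 44*(-24 - (-6 + 32)) = 44*(-24 - 1*26) = 44*(-24 - 26) = 44*(-50) = -2200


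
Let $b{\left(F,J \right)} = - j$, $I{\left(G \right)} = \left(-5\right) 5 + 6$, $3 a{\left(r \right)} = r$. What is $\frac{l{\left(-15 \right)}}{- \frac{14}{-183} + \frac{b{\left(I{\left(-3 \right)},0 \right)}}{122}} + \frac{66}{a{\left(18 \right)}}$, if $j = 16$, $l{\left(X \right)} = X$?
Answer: $\frac{571}{2} \approx 285.5$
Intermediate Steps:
$a{\left(r \right)} = \frac{r}{3}$
$I{\left(G \right)} = -19$ ($I{\left(G \right)} = -25 + 6 = -19$)
$b{\left(F,J \right)} = -16$ ($b{\left(F,J \right)} = \left(-1\right) 16 = -16$)
$\frac{l{\left(-15 \right)}}{- \frac{14}{-183} + \frac{b{\left(I{\left(-3 \right)},0 \right)}}{122}} + \frac{66}{a{\left(18 \right)}} = - \frac{15}{- \frac{14}{-183} - \frac{16}{122}} + \frac{66}{\frac{1}{3} \cdot 18} = - \frac{15}{\left(-14\right) \left(- \frac{1}{183}\right) - \frac{8}{61}} + \frac{66}{6} = - \frac{15}{\frac{14}{183} - \frac{8}{61}} + 66 \cdot \frac{1}{6} = - \frac{15}{- \frac{10}{183}} + 11 = \left(-15\right) \left(- \frac{183}{10}\right) + 11 = \frac{549}{2} + 11 = \frac{571}{2}$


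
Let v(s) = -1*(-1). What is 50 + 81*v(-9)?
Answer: 131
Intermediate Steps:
v(s) = 1
50 + 81*v(-9) = 50 + 81*1 = 50 + 81 = 131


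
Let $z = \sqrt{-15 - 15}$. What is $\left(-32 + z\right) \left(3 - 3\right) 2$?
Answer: $0$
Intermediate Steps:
$z = i \sqrt{30}$ ($z = \sqrt{-30} = i \sqrt{30} \approx 5.4772 i$)
$\left(-32 + z\right) \left(3 - 3\right) 2 = \left(-32 + i \sqrt{30}\right) \left(3 - 3\right) 2 = \left(-32 + i \sqrt{30}\right) 0 \cdot 2 = \left(-32 + i \sqrt{30}\right) 0 = 0$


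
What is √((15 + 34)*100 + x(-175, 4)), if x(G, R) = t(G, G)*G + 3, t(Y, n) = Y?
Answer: 2*√8882 ≈ 188.49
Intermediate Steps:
x(G, R) = 3 + G² (x(G, R) = G*G + 3 = G² + 3 = 3 + G²)
√((15 + 34)*100 + x(-175, 4)) = √((15 + 34)*100 + (3 + (-175)²)) = √(49*100 + (3 + 30625)) = √(4900 + 30628) = √35528 = 2*√8882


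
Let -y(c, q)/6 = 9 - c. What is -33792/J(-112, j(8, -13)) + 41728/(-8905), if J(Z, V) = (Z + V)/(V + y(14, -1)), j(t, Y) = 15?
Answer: 13537251584/863785 ≈ 15672.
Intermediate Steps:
y(c, q) = -54 + 6*c (y(c, q) = -6*(9 - c) = -54 + 6*c)
J(Z, V) = (V + Z)/(30 + V) (J(Z, V) = (Z + V)/(V + (-54 + 6*14)) = (V + Z)/(V + (-54 + 84)) = (V + Z)/(V + 30) = (V + Z)/(30 + V))
-33792/J(-112, j(8, -13)) + 41728/(-8905) = -33792*(30 + 15)/(15 - 112) + 41728/(-8905) = -33792/(-97/45) + 41728*(-1/8905) = -33792/((1/45)*(-97)) - 41728/8905 = -33792/(-97/45) - 41728/8905 = -33792*(-45/97) - 41728/8905 = 1520640/97 - 41728/8905 = 13537251584/863785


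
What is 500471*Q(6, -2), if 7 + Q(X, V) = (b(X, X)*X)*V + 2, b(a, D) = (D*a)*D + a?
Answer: -1335757099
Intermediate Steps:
b(a, D) = a + a*D² (b(a, D) = a*D² + a = a + a*D²)
Q(X, V) = -5 + V*X²*(1 + X²) (Q(X, V) = -7 + (((X*(1 + X²))*X)*V + 2) = -7 + ((X²*(1 + X²))*V + 2) = -7 + (V*X²*(1 + X²) + 2) = -7 + (2 + V*X²*(1 + X²)) = -5 + V*X²*(1 + X²))
500471*Q(6, -2) = 500471*(-5 - 2*6²*(1 + 6²)) = 500471*(-5 - 2*36*(1 + 36)) = 500471*(-5 - 2*36*37) = 500471*(-5 - 2664) = 500471*(-2669) = -1335757099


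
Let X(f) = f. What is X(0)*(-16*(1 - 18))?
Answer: 0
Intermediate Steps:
X(0)*(-16*(1 - 18)) = 0*(-16*(1 - 18)) = 0*(-16*(-17)) = 0*272 = 0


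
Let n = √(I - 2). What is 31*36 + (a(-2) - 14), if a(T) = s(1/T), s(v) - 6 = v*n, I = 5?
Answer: 1108 - √3/2 ≈ 1107.1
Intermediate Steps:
n = √3 (n = √(5 - 2) = √3 ≈ 1.7320)
s(v) = 6 + v*√3
a(T) = 6 + √3/T (a(T) = 6 + (1/T)*√3 = 6 + √3/T)
31*36 + (a(-2) - 14) = 31*36 + ((6 + √3/(-2)) - 14) = 1116 + ((6 + √3*(-½)) - 14) = 1116 + ((6 - √3/2) - 14) = 1116 + (-8 - √3/2) = 1108 - √3/2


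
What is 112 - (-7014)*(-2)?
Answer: -13916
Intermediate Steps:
112 - (-7014)*(-2) = 112 - 167*84 = 112 - 14028 = -13916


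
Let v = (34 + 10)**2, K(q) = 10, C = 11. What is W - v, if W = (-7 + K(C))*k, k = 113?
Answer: -1597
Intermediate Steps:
v = 1936 (v = 44**2 = 1936)
W = 339 (W = (-7 + 10)*113 = 3*113 = 339)
W - v = 339 - 1*1936 = 339 - 1936 = -1597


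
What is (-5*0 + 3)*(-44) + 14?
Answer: -118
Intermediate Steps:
(-5*0 + 3)*(-44) + 14 = (0 + 3)*(-44) + 14 = 3*(-44) + 14 = -132 + 14 = -118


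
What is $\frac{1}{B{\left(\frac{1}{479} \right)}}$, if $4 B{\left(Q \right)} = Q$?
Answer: $1916$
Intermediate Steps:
$B{\left(Q \right)} = \frac{Q}{4}$
$\frac{1}{B{\left(\frac{1}{479} \right)}} = \frac{1}{\frac{1}{4} \cdot \frac{1}{479}} = \frac{1}{\frac{1}{1916}} = 1916$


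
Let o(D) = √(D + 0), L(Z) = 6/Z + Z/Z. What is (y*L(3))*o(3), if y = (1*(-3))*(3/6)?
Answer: -9*√3/2 ≈ -7.7942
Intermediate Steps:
y = -3/2 (y = -9/6 = -3*½ = -3/2 ≈ -1.5000)
L(Z) = 1 + 6/Z (L(Z) = 6/Z + 1 = 1 + 6/Z)
o(D) = √D
(y*L(3))*o(3) = (-3*(6 + 3)/(2*3))*√3 = (-9/2)*√3 = (-3/2*3)*√3 = -9*√3/2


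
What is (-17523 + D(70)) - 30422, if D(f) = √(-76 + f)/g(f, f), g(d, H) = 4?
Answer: -47945 + I*√6/4 ≈ -47945.0 + 0.61237*I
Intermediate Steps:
D(f) = √(-76 + f)/4
(-17523 + D(70)) - 30422 = (-17523 + √(-76 + 70)/4) - 30422 = (-17523 + √(-6)/4) - 30422 = (-17523 + (I*√6)/4) - 30422 = (-17523 + I*√6/4) - 30422 = -47945 + I*√6/4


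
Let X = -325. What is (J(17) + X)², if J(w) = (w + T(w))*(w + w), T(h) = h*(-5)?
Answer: 6953769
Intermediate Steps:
T(h) = -5*h
J(w) = -8*w² (J(w) = (w - 5*w)*(w + w) = (-4*w)*(2*w) = -8*w²)
(J(17) + X)² = (-8*17² - 325)² = (-8*289 - 325)² = (-2312 - 325)² = (-2637)² = 6953769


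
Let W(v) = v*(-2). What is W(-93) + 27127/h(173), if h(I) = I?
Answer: 59305/173 ≈ 342.80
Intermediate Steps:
W(v) = -2*v
W(-93) + 27127/h(173) = -2*(-93) + 27127/173 = 186 + 27127*(1/173) = 186 + 27127/173 = 59305/173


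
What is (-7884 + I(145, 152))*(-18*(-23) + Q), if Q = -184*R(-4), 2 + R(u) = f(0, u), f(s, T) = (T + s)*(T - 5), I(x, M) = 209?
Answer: 44837350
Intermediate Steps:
f(s, T) = (-5 + T)*(T + s) (f(s, T) = (T + s)*(-5 + T) = (-5 + T)*(T + s))
R(u) = -2 + u**2 - 5*u (R(u) = -2 + (u**2 - 5*u - 5*0 + u*0) = -2 + (u**2 - 5*u + 0 + 0) = -2 + (u**2 - 5*u) = -2 + u**2 - 5*u)
Q = -6256 (Q = -184*(-2 + (-4)**2 - 5*(-4)) = -184*(-2 + 16 + 20) = -184*34 = -6256)
(-7884 + I(145, 152))*(-18*(-23) + Q) = (-7884 + 209)*(-18*(-23) - 6256) = -7675*(414 - 6256) = -7675*(-5842) = 44837350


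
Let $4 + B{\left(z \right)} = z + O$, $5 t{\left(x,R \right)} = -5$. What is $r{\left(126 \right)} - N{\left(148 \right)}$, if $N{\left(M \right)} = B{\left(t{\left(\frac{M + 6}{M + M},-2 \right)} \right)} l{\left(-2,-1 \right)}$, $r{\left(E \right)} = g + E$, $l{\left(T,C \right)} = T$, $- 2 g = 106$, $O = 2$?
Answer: $67$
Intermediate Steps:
$g = -53$ ($g = \left(- \frac{1}{2}\right) 106 = -53$)
$t{\left(x,R \right)} = -1$ ($t{\left(x,R \right)} = \frac{1}{5} \left(-5\right) = -1$)
$r{\left(E \right)} = -53 + E$
$B{\left(z \right)} = -2 + z$ ($B{\left(z \right)} = -4 + \left(z + 2\right) = -4 + \left(2 + z\right) = -2 + z$)
$N{\left(M \right)} = 6$ ($N{\left(M \right)} = \left(-2 - 1\right) \left(-2\right) = \left(-3\right) \left(-2\right) = 6$)
$r{\left(126 \right)} - N{\left(148 \right)} = \left(-53 + 126\right) - 6 = 73 - 6 = 67$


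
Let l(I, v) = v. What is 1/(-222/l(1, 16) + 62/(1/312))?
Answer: 8/154641 ≈ 5.1733e-5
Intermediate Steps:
1/(-222/l(1, 16) + 62/(1/312)) = 1/(-222/16 + 62/(1/312)) = 1/(-222*1/16 + 62/(1/312)) = 1/(-111/8 + 62*312) = 1/(-111/8 + 19344) = 1/(154641/8) = 8/154641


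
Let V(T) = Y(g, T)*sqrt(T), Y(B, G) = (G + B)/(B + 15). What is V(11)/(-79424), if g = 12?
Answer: -23*sqrt(11)/2144448 ≈ -3.5572e-5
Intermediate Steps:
Y(B, G) = (B + G)/(15 + B)
V(T) = sqrt(T)*(4/9 + T/27) (V(T) = ((12 + T)/(15 + 12))*sqrt(T) = ((12 + T)/27)*sqrt(T) = (4/9 + T/27)*sqrt(T) = sqrt(T)*(4/9 + T/27))
V(11)/(-79424) = (sqrt(11)*(12 + 11)/27)/(-79424) = ((1/27)*sqrt(11)*23)*(-1/79424) = (23*sqrt(11)/27)*(-1/79424) = -23*sqrt(11)/2144448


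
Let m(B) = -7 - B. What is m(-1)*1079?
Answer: -6474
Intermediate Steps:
m(-1)*1079 = (-7 - 1*(-1))*1079 = (-7 + 1)*1079 = -6*1079 = -6474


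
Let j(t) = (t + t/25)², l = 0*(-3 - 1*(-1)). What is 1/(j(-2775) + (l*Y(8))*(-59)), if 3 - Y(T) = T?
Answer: 1/8328996 ≈ 1.2006e-7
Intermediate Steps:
Y(T) = 3 - T
l = 0 (l = 0*(-3 + 1) = 0*(-2) = 0)
j(t) = 676*t²/625 (j(t) = (t + t*(1/25))² = (t + t/25)² = (26*t/25)² = 676*t²/625)
1/(j(-2775) + (l*Y(8))*(-59)) = 1/((676/625)*(-2775)² + (0*(3 - 1*8))*(-59)) = 1/((676/625)*7700625 + (0*(3 - 8))*(-59)) = 1/(8328996 + (0*(-5))*(-59)) = 1/(8328996 + 0*(-59)) = 1/(8328996 + 0) = 1/8328996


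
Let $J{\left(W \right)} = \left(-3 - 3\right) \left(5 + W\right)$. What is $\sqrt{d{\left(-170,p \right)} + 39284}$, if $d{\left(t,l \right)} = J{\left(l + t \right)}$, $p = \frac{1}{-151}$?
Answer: $\frac{2 \sqrt{229572095}}{151} \approx 200.68$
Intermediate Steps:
$p = - \frac{1}{151} \approx -0.0066225$
$J{\left(W \right)} = -30 - 6 W$ ($J{\left(W \right)} = - 6 \left(5 + W\right) = -30 - 6 W$)
$d{\left(t,l \right)} = -30 - 6 l - 6 t$ ($d{\left(t,l \right)} = -30 - 6 \left(l + t\right) = -30 - \left(6 l + 6 t\right) = -30 - 6 l - 6 t$)
$\sqrt{d{\left(-170,p \right)} + 39284} = \sqrt{\left(-30 - - \frac{6}{151} - -1020\right) + 39284} = \sqrt{\left(-30 + \frac{6}{151} + 1020\right) + 39284} = \sqrt{\frac{149496}{151} + 39284} = \sqrt{\frac{6081380}{151}} = \frac{2 \sqrt{229572095}}{151}$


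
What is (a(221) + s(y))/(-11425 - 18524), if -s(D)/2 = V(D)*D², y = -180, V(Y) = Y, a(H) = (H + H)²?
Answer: -11859364/29949 ≈ -395.99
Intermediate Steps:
a(H) = 4*H² (a(H) = (2*H)² = 4*H²)
s(D) = -2*D³ (s(D) = -2*D*D² = -2*D³)
(a(221) + s(y))/(-11425 - 18524) = (4*221² - 2*(-180)³)/(-11425 - 18524) = (4*48841 - 2*(-5832000))/(-29949) = (195364 + 11664000)*(-1/29949) = 11859364*(-1/29949) = -11859364/29949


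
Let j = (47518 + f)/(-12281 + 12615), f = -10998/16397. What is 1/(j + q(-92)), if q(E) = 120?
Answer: 2738299/718166704 ≈ 0.0038129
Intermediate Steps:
f = -10998/16397 (f = -10998*1/16397 = -10998/16397 ≈ -0.67073)
j = 389570824/2738299 (j = (47518 - 10998/16397)/(-12281 + 12615) = (779141648/16397)/334 = (779141648/16397)*(1/334) = 389570824/2738299 ≈ 142.27)
1/(j + q(-92)) = 1/(389570824/2738299 + 120) = 1/(718166704/2738299) = 2738299/718166704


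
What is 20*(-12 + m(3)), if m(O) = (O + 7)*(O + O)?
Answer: 960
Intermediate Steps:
m(O) = 2*O*(7 + O) (m(O) = (7 + O)*(2*O) = 2*O*(7 + O))
20*(-12 + m(3)) = 20*(-12 + 2*3*(7 + 3)) = 20*(-12 + 2*3*10) = 20*(-12 + 60) = 20*48 = 960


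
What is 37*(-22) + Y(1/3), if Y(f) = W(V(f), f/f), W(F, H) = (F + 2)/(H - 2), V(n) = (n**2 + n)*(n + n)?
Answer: -22040/27 ≈ -816.30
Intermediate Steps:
V(n) = 2*n*(n + n**2) (V(n) = (n + n**2)*(2*n) = 2*n*(n + n**2))
W(F, H) = (2 + F)/(-2 + H)
Y(f) = -2 - 2*f**2*(1 + f) (Y(f) = (2 + 2*f**2*(1 + f))/(-2 + f/f) = (2 + 2*f**2*(1 + f))/(-2 + 1) = (2 + 2*f**2*(1 + f))/(-1) = -(2 + 2*f**2*(1 + f)) = -2 - 2*f**2*(1 + f))
37*(-22) + Y(1/3) = 37*(-22) + (-2 + 2*(1/3)**2*(-1 - 1/3)) = -814 + (-2 + 2*(1/3)**2*(-1 - 1*1/3)) = -814 + (-2 + 2*(1/9)*(-1 - 1/3)) = -814 + (-2 + 2*(1/9)*(-4/3)) = -814 + (-2 - 8/27) = -814 - 62/27 = -22040/27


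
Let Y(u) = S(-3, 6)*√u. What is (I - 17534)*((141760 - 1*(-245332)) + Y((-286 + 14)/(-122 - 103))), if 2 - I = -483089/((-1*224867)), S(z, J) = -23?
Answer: -1526246208193636/224867 + 362742322636*√17/3373005 ≈ -6.7869e+9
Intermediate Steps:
Y(u) = -23*√u
I = -33355/224867 (I = 2 - (-483089)/((-1*224867)) = 2 - (-483089)/(-224867) = 2 - (-483089)*(-1)/224867 = 2 - 1*483089/224867 = 2 - 483089/224867 = -33355/224867 ≈ -0.14833)
(I - 17534)*((141760 - 1*(-245332)) + Y((-286 + 14)/(-122 - 103))) = (-33355/224867 - 17534)*((141760 - 1*(-245332)) - 23*4*√17*√(-1/(-122 - 103))) = -3942851333*((141760 + 245332) - 23*4*√17*√(-1/(-225)))/224867 = -3942851333*(387092 - 23*4*√17/15)/224867 = -3942851333*(387092 - 92*√17/15)/224867 = -1526246208193636/224867 + 362742322636*√17/3373005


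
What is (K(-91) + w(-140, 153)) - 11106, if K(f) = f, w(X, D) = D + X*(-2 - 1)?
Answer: -10624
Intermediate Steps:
w(X, D) = D - 3*X (w(X, D) = D + X*(-3) = D - 3*X)
(K(-91) + w(-140, 153)) - 11106 = (-91 + (153 - 3*(-140))) - 11106 = (-91 + (153 + 420)) - 11106 = (-91 + 573) - 11106 = 482 - 11106 = -10624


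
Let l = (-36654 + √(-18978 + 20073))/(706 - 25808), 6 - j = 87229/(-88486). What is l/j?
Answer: 1621682922/7758337895 - 44243*√1095/7758337895 ≈ 0.20884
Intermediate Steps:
j = 618145/88486 (j = 6 - 87229/(-88486) = 6 - 87229*(-1)/88486 = 6 - 1*(-87229/88486) = 6 + 87229/88486 = 618145/88486 ≈ 6.9858)
l = 18327/12551 - √1095/25102 (l = (-36654 + √1095)/(-25102) = (-36654 + √1095)*(-1/25102) = 18327/12551 - √1095/25102 ≈ 1.4589)
l/j = (18327/12551 - √1095/25102)/(618145/88486) = (18327/12551 - √1095/25102)*(88486/618145) = 1621682922/7758337895 - 44243*√1095/7758337895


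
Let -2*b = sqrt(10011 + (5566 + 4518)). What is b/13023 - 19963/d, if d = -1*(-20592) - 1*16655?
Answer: -19963/3937 - sqrt(20095)/26046 ≈ -5.0761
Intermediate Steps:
d = 3937 (d = 20592 - 16655 = 3937)
b = -sqrt(20095)/2 (b = -sqrt(10011 + (5566 + 4518))/2 = -sqrt(10011 + 10084)/2 = -sqrt(20095)/2 ≈ -70.878)
b/13023 - 19963/d = -sqrt(20095)/2/13023 - 19963/3937 = -sqrt(20095)/2*(1/13023) - 19963*1/3937 = -sqrt(20095)/26046 - 19963/3937 = -19963/3937 - sqrt(20095)/26046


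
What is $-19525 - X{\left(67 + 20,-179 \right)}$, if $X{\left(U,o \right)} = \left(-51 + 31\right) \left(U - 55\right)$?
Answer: $-18885$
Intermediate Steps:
$X{\left(U,o \right)} = 1100 - 20 U$ ($X{\left(U,o \right)} = - 20 \left(-55 + U\right) = 1100 - 20 U$)
$-19525 - X{\left(67 + 20,-179 \right)} = -19525 - \left(1100 - 20 \left(67 + 20\right)\right) = -19525 - \left(1100 - 1740\right) = -19525 - -640 = -19525 + 640 = -18885$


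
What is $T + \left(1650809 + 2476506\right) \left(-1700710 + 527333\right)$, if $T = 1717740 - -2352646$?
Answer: $-4842892422369$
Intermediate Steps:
$T = 4070386$ ($T = 1717740 + 2352646 = 4070386$)
$T + \left(1650809 + 2476506\right) \left(-1700710 + 527333\right) = 4070386 + \left(1650809 + 2476506\right) \left(-1700710 + 527333\right) = 4070386 + 4127315 \left(-1173377\right) = 4070386 - 4842896492755 = -4842892422369$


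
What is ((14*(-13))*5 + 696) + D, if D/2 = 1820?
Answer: 3426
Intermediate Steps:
D = 3640 (D = 2*1820 = 3640)
((14*(-13))*5 + 696) + D = ((14*(-13))*5 + 696) + 3640 = (-182*5 + 696) + 3640 = (-910 + 696) + 3640 = -214 + 3640 = 3426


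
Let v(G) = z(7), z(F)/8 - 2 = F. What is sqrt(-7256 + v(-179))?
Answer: 4*I*sqrt(449) ≈ 84.759*I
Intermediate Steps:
z(F) = 16 + 8*F
v(G) = 72 (v(G) = 16 + 8*7 = 16 + 56 = 72)
sqrt(-7256 + v(-179)) = sqrt(-7256 + 72) = sqrt(-7184) = 4*I*sqrt(449)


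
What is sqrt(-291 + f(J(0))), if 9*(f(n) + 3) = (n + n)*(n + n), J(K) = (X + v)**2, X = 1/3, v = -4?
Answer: I*sqrt(155762)/27 ≈ 14.617*I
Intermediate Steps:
X = 1/3 (X = 1*(1/3) = 1/3 ≈ 0.33333)
J(K) = 121/9 (J(K) = (1/3 - 4)**2 = (-11/3)**2 = 121/9)
f(n) = -3 + 4*n**2/9 (f(n) = -3 + ((n + n)*(n + n))/9 = -3 + ((2*n)*(2*n))/9 = -3 + (4*n**2)/9 = -3 + 4*n**2/9)
sqrt(-291 + f(J(0))) = sqrt(-291 + (-3 + 4*(121/9)**2/9)) = sqrt(-291 + (-3 + (4/9)*(14641/81))) = sqrt(-291 + (-3 + 58564/729)) = sqrt(-291 + 56377/729) = sqrt(-155762/729) = I*sqrt(155762)/27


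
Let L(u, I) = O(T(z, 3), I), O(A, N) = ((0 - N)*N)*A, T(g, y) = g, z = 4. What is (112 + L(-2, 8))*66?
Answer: -9504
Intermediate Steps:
O(A, N) = -A*N² (O(A, N) = ((-N)*N)*A = (-N²)*A = -A*N²)
L(u, I) = -4*I² (L(u, I) = -1*4*I² = -4*I²)
(112 + L(-2, 8))*66 = (112 - 4*8²)*66 = (112 - 4*64)*66 = (112 - 256)*66 = -144*66 = -9504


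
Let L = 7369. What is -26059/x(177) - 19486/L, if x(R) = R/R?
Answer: -192048257/7369 ≈ -26062.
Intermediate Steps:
x(R) = 1
-26059/x(177) - 19486/L = -26059/1 - 19486/7369 = -26059*1 - 19486*1/7369 = -26059 - 19486/7369 = -192048257/7369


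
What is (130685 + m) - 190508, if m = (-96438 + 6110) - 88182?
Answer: -238333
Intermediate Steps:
m = -178510 (m = -90328 - 88182 = -178510)
(130685 + m) - 190508 = (130685 - 178510) - 190508 = -47825 - 190508 = -238333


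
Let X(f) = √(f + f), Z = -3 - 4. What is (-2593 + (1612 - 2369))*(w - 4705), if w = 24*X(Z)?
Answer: 15761750 - 80400*I*√14 ≈ 1.5762e+7 - 3.0083e+5*I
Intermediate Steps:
Z = -7
X(f) = √2*√f (X(f) = √(2*f) = √2*√f)
w = 24*I*√14 (w = 24*(√2*√(-7)) = 24*(√2*(I*√7)) = 24*(I*√14) = 24*I*√14 ≈ 89.8*I)
(-2593 + (1612 - 2369))*(w - 4705) = (-2593 + (1612 - 2369))*(24*I*√14 - 4705) = (-2593 - 757)*(-4705 + 24*I*√14) = -3350*(-4705 + 24*I*√14) = 15761750 - 80400*I*√14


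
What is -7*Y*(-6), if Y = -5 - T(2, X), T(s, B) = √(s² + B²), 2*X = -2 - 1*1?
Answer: -315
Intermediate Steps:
X = -3/2 (X = (-2 - 1*1)/2 = (-2 - 1)/2 = (½)*(-3) = -3/2 ≈ -1.5000)
T(s, B) = √(B² + s²)
Y = -15/2 (Y = -5 - √((-3/2)² + 2²) = -5 - √(9/4 + 4) = -5 - √(25/4) = -5 - 1*5/2 = -5 - 5/2 = -15/2 ≈ -7.5000)
-7*Y*(-6) = -7*(-15/2)*(-6) = (105/2)*(-6) = -315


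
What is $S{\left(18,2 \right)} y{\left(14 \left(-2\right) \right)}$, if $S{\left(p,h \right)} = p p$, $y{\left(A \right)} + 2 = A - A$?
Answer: $-648$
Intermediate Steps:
$y{\left(A \right)} = -2$ ($y{\left(A \right)} = -2 + \left(A - A\right) = -2 + 0 = -2$)
$S{\left(p,h \right)} = p^{2}$
$S{\left(18,2 \right)} y{\left(14 \left(-2\right) \right)} = 18^{2} \left(-2\right) = 324 \left(-2\right) = -648$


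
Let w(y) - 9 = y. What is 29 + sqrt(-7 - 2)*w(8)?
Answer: 29 + 51*I ≈ 29.0 + 51.0*I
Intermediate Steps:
w(y) = 9 + y
29 + sqrt(-7 - 2)*w(8) = 29 + sqrt(-7 - 2)*(9 + 8) = 29 + sqrt(-9)*17 = 29 + (3*I)*17 = 29 + 51*I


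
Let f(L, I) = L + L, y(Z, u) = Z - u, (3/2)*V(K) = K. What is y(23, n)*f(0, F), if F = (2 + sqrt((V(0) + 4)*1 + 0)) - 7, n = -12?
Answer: 0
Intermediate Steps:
V(K) = 2*K/3
F = -3 (F = (2 + sqrt(((2/3)*0 + 4)*1 + 0)) - 7 = (2 + sqrt((0 + 4)*1 + 0)) - 7 = (2 + sqrt(4*1 + 0)) - 7 = (2 + sqrt(4 + 0)) - 7 = (2 + sqrt(4)) - 7 = (2 + 2) - 7 = 4 - 7 = -3)
f(L, I) = 2*L
y(23, n)*f(0, F) = (23 - 1*(-12))*(2*0) = (23 + 12)*0 = 35*0 = 0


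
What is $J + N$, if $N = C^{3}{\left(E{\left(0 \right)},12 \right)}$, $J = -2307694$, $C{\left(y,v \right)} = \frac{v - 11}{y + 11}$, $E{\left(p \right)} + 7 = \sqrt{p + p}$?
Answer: $- \frac{147692415}{64} \approx -2.3077 \cdot 10^{6}$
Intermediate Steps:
$E{\left(p \right)} = -7 + \sqrt{2} \sqrt{p}$ ($E{\left(p \right)} = -7 + \sqrt{p + p} = -7 + \sqrt{2 p} = -7 + \sqrt{2} \sqrt{p}$)
$C{\left(y,v \right)} = \frac{-11 + v}{11 + y}$
$N = \frac{1}{64}$ ($N = \left(\frac{-11 + 12}{11 - \left(7 - \sqrt{2} \sqrt{0}\right)}\right)^{3} = \left(\frac{1}{11 - \left(7 - \sqrt{2} \cdot 0\right)} 1\right)^{3} = \left(\frac{1}{11 + \left(-7 + 0\right)} 1\right)^{3} = \left(\frac{1}{11 - 7} \cdot 1\right)^{3} = \left(\frac{1}{4} \cdot 1\right)^{3} = \left(\frac{1}{4}\right)^{3} = \frac{1}{64} \approx 0.015625$)
$J + N = -2307694 + \frac{1}{64} = - \frac{147692415}{64}$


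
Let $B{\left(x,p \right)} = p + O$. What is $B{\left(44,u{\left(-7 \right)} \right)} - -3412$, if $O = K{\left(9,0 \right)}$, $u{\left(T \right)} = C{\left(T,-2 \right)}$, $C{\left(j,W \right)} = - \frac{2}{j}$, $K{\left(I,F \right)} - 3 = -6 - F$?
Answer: $\frac{23865}{7} \approx 3409.3$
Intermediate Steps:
$K{\left(I,F \right)} = -3 - F$ ($K{\left(I,F \right)} = 3 - \left(6 + F\right) = -3 - F$)
$u{\left(T \right)} = - \frac{2}{T}$
$O = -3$ ($O = -3 - 0 = -3 + 0 = -3$)
$B{\left(x,p \right)} = -3 + p$ ($B{\left(x,p \right)} = p - 3 = -3 + p$)
$B{\left(44,u{\left(-7 \right)} \right)} - -3412 = \left(-3 - \frac{2}{-7}\right) - -3412 = \left(-3 - - \frac{2}{7}\right) + 3412 = \left(-3 + \frac{2}{7}\right) + 3412 = - \frac{19}{7} + 3412 = \frac{23865}{7}$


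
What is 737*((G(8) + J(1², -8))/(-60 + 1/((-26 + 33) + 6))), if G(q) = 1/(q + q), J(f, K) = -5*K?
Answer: -6141421/12464 ≈ -492.73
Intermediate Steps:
G(q) = 1/(2*q)
737*((G(8) + J(1², -8))/(-60 + 1/((-26 + 33) + 6))) = 737*(((½)/8 - 5*(-8))/(-60 + 1/((-26 + 33) + 6))) = 737*(((½)*(⅛) + 40)/(-60 + 1/(7 + 6))) = 737*((1/16 + 40)/(-60 + 1/13)) = 737*(641/(16*(-60 + 1/13))) = 737*(641/(16*(-779/13))) = 737*((641/16)*(-13/779)) = 737*(-8333/12464) = -6141421/12464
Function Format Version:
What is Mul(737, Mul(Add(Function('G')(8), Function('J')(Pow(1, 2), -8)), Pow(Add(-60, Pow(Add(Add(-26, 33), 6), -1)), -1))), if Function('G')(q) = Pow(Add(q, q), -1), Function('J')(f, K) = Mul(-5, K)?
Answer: Rational(-6141421, 12464) ≈ -492.73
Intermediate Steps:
Function('G')(q) = Mul(Rational(1, 2), Pow(q, -1)) (Function('G')(q) = Pow(Mul(2, q), -1) = Mul(Rational(1, 2), Pow(q, -1)))
Mul(737, Mul(Add(Function('G')(8), Function('J')(Pow(1, 2), -8)), Pow(Add(-60, Pow(Add(Add(-26, 33), 6), -1)), -1))) = Mul(737, Mul(Add(Mul(Rational(1, 2), Pow(8, -1)), Mul(-5, -8)), Pow(Add(-60, Pow(Add(Add(-26, 33), 6), -1)), -1))) = Mul(737, Mul(Add(Mul(Rational(1, 2), Rational(1, 8)), 40), Pow(Add(-60, Pow(Add(7, 6), -1)), -1))) = Mul(737, Mul(Add(Rational(1, 16), 40), Pow(Add(-60, Pow(13, -1)), -1))) = Mul(737, Mul(Rational(641, 16), Pow(Add(-60, Rational(1, 13)), -1))) = Mul(737, Mul(Rational(641, 16), Pow(Rational(-779, 13), -1))) = Mul(737, Mul(Rational(641, 16), Rational(-13, 779))) = Mul(737, Rational(-8333, 12464)) = Rational(-6141421, 12464)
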